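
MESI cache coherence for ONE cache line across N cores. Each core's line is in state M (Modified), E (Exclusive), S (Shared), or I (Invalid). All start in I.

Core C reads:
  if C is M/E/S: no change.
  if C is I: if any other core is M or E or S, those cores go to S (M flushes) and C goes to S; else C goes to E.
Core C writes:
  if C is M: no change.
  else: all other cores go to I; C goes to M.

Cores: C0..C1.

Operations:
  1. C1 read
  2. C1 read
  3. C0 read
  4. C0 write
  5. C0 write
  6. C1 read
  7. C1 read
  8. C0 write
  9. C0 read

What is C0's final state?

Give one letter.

Answer: M

Derivation:
Op 1: C1 read [C1 read from I: no other sharers -> C1=E (exclusive)] -> [I,E]
Op 2: C1 read [C1 read: already in E, no change] -> [I,E]
Op 3: C0 read [C0 read from I: others=['C1=E'] -> C0=S, others downsized to S] -> [S,S]
Op 4: C0 write [C0 write: invalidate ['C1=S'] -> C0=M] -> [M,I]
Op 5: C0 write [C0 write: already M (modified), no change] -> [M,I]
Op 6: C1 read [C1 read from I: others=['C0=M'] -> C1=S, others downsized to S] -> [S,S]
Op 7: C1 read [C1 read: already in S, no change] -> [S,S]
Op 8: C0 write [C0 write: invalidate ['C1=S'] -> C0=M] -> [M,I]
Op 9: C0 read [C0 read: already in M, no change] -> [M,I]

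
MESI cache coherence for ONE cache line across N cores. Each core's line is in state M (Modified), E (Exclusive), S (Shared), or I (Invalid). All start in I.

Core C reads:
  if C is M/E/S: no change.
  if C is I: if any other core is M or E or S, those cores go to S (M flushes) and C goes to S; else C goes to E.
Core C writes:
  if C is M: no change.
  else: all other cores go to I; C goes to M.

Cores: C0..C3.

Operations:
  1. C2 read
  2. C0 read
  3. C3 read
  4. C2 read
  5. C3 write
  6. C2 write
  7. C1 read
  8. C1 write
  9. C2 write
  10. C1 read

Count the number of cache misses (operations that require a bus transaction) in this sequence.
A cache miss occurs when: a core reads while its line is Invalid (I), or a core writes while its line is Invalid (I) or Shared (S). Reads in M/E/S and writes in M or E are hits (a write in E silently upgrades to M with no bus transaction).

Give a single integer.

Op 1: C2 read [C2 read from I: no other sharers -> C2=E (exclusive)] -> [I,I,E,I] [MISS #1: read from I]
Op 2: C0 read [C0 read from I: others=['C2=E'] -> C0=S, others downsized to S] -> [S,I,S,I] [MISS #2: read from I]
Op 3: C3 read [C3 read from I: others=['C0=S', 'C2=S'] -> C3=S, others downsized to S] -> [S,I,S,S] [MISS #3: read from I]
Op 4: C2 read [C2 read: already in S, no change] -> [S,I,S,S] [hit: read from S]
Op 5: C3 write [C3 write: invalidate ['C0=S', 'C2=S'] -> C3=M] -> [I,I,I,M] [MISS #4: write from S]
Op 6: C2 write [C2 write: invalidate ['C3=M'] -> C2=M] -> [I,I,M,I] [MISS #5: write from I]
Op 7: C1 read [C1 read from I: others=['C2=M'] -> C1=S, others downsized to S] -> [I,S,S,I] [MISS #6: read from I]
Op 8: C1 write [C1 write: invalidate ['C2=S'] -> C1=M] -> [I,M,I,I] [MISS #7: write from S]
Op 9: C2 write [C2 write: invalidate ['C1=M'] -> C2=M] -> [I,I,M,I] [MISS #8: write from I]
Op 10: C1 read [C1 read from I: others=['C2=M'] -> C1=S, others downsized to S] -> [I,S,S,I] [MISS #9: read from I]

Answer: 9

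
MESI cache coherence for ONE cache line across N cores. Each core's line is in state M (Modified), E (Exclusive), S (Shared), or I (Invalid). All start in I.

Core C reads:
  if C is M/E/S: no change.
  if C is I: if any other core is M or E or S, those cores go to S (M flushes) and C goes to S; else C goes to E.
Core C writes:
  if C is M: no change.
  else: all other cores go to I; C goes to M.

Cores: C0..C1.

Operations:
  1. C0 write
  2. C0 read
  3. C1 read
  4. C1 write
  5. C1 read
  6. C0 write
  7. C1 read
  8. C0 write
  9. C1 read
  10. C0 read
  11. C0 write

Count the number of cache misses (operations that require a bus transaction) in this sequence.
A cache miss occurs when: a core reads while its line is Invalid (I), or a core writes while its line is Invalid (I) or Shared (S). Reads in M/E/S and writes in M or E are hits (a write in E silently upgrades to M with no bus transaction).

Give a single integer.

Op 1: C0 write [C0 write: invalidate none -> C0=M] -> [M,I] [MISS #1: write from I]
Op 2: C0 read [C0 read: already in M, no change] -> [M,I] [hit: read from M]
Op 3: C1 read [C1 read from I: others=['C0=M'] -> C1=S, others downsized to S] -> [S,S] [MISS #2: read from I]
Op 4: C1 write [C1 write: invalidate ['C0=S'] -> C1=M] -> [I,M] [MISS #3: write from S]
Op 5: C1 read [C1 read: already in M, no change] -> [I,M] [hit: read from M]
Op 6: C0 write [C0 write: invalidate ['C1=M'] -> C0=M] -> [M,I] [MISS #4: write from I]
Op 7: C1 read [C1 read from I: others=['C0=M'] -> C1=S, others downsized to S] -> [S,S] [MISS #5: read from I]
Op 8: C0 write [C0 write: invalidate ['C1=S'] -> C0=M] -> [M,I] [MISS #6: write from S]
Op 9: C1 read [C1 read from I: others=['C0=M'] -> C1=S, others downsized to S] -> [S,S] [MISS #7: read from I]
Op 10: C0 read [C0 read: already in S, no change] -> [S,S] [hit: read from S]
Op 11: C0 write [C0 write: invalidate ['C1=S'] -> C0=M] -> [M,I] [MISS #8: write from S]

Answer: 8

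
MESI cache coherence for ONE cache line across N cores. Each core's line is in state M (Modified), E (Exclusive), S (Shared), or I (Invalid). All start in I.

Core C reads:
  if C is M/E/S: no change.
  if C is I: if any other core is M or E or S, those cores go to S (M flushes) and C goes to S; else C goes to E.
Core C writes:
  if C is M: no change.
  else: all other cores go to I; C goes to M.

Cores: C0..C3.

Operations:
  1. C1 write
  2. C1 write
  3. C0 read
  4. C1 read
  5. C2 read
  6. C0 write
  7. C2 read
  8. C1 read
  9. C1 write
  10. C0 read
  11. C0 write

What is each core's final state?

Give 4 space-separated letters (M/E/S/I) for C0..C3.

Answer: M I I I

Derivation:
Op 1: C1 write [C1 write: invalidate none -> C1=M] -> [I,M,I,I]
Op 2: C1 write [C1 write: already M (modified), no change] -> [I,M,I,I]
Op 3: C0 read [C0 read from I: others=['C1=M'] -> C0=S, others downsized to S] -> [S,S,I,I]
Op 4: C1 read [C1 read: already in S, no change] -> [S,S,I,I]
Op 5: C2 read [C2 read from I: others=['C0=S', 'C1=S'] -> C2=S, others downsized to S] -> [S,S,S,I]
Op 6: C0 write [C0 write: invalidate ['C1=S', 'C2=S'] -> C0=M] -> [M,I,I,I]
Op 7: C2 read [C2 read from I: others=['C0=M'] -> C2=S, others downsized to S] -> [S,I,S,I]
Op 8: C1 read [C1 read from I: others=['C0=S', 'C2=S'] -> C1=S, others downsized to S] -> [S,S,S,I]
Op 9: C1 write [C1 write: invalidate ['C0=S', 'C2=S'] -> C1=M] -> [I,M,I,I]
Op 10: C0 read [C0 read from I: others=['C1=M'] -> C0=S, others downsized to S] -> [S,S,I,I]
Op 11: C0 write [C0 write: invalidate ['C1=S'] -> C0=M] -> [M,I,I,I]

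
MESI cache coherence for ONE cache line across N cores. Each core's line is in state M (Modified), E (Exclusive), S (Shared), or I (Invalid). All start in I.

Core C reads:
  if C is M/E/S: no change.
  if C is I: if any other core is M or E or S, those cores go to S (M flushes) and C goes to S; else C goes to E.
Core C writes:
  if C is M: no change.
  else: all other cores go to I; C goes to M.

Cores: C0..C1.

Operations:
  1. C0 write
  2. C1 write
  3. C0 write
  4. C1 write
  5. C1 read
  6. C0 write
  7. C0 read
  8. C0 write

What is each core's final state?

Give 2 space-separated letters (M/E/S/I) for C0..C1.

Op 1: C0 write [C0 write: invalidate none -> C0=M] -> [M,I]
Op 2: C1 write [C1 write: invalidate ['C0=M'] -> C1=M] -> [I,M]
Op 3: C0 write [C0 write: invalidate ['C1=M'] -> C0=M] -> [M,I]
Op 4: C1 write [C1 write: invalidate ['C0=M'] -> C1=M] -> [I,M]
Op 5: C1 read [C1 read: already in M, no change] -> [I,M]
Op 6: C0 write [C0 write: invalidate ['C1=M'] -> C0=M] -> [M,I]
Op 7: C0 read [C0 read: already in M, no change] -> [M,I]
Op 8: C0 write [C0 write: already M (modified), no change] -> [M,I]

Answer: M I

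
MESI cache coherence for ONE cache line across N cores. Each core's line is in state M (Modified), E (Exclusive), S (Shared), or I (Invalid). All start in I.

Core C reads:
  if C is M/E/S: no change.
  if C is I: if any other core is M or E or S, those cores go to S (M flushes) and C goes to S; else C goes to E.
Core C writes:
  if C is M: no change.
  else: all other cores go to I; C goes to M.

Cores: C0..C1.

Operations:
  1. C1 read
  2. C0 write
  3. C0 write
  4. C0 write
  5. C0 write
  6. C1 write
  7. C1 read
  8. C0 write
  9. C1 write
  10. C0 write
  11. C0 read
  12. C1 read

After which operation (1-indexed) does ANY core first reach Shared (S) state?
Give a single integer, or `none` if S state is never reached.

Answer: 12

Derivation:
Op 1: C1 read [C1 read from I: no other sharers -> C1=E (exclusive)] -> [I,E]
Op 2: C0 write [C0 write: invalidate ['C1=E'] -> C0=M] -> [M,I]
Op 3: C0 write [C0 write: already M (modified), no change] -> [M,I]
Op 4: C0 write [C0 write: already M (modified), no change] -> [M,I]
Op 5: C0 write [C0 write: already M (modified), no change] -> [M,I]
Op 6: C1 write [C1 write: invalidate ['C0=M'] -> C1=M] -> [I,M]
Op 7: C1 read [C1 read: already in M, no change] -> [I,M]
Op 8: C0 write [C0 write: invalidate ['C1=M'] -> C0=M] -> [M,I]
Op 9: C1 write [C1 write: invalidate ['C0=M'] -> C1=M] -> [I,M]
Op 10: C0 write [C0 write: invalidate ['C1=M'] -> C0=M] -> [M,I]
Op 11: C0 read [C0 read: already in M, no change] -> [M,I]
Op 12: C1 read [C1 read from I: others=['C0=M'] -> C1=S, others downsized to S] -> [S,S]
  -> First S state at op 12; remaining ops need not be traced.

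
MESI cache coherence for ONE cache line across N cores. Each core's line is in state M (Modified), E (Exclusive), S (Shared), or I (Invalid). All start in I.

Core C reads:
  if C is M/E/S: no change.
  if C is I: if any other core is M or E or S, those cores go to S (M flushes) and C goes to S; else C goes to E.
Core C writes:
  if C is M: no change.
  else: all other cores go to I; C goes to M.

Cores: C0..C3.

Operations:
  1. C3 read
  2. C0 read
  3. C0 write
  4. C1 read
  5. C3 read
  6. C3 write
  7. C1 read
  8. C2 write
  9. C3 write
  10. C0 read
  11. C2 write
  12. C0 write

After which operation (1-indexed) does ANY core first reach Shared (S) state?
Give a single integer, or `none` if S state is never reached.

Op 1: C3 read [C3 read from I: no other sharers -> C3=E (exclusive)] -> [I,I,I,E]
Op 2: C0 read [C0 read from I: others=['C3=E'] -> C0=S, others downsized to S] -> [S,I,I,S]
  -> First S state at op 2; remaining ops need not be traced.

Answer: 2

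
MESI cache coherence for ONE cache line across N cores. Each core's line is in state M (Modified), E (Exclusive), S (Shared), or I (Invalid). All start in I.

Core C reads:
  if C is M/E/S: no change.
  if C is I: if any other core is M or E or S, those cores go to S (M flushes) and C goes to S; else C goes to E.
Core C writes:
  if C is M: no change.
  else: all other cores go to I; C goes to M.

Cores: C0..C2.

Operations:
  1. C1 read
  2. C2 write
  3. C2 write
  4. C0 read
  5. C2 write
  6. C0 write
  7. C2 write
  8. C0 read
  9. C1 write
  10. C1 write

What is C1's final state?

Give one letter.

Answer: M

Derivation:
Op 1: C1 read [C1 read from I: no other sharers -> C1=E (exclusive)] -> [I,E,I]
Op 2: C2 write [C2 write: invalidate ['C1=E'] -> C2=M] -> [I,I,M]
Op 3: C2 write [C2 write: already M (modified), no change] -> [I,I,M]
Op 4: C0 read [C0 read from I: others=['C2=M'] -> C0=S, others downsized to S] -> [S,I,S]
Op 5: C2 write [C2 write: invalidate ['C0=S'] -> C2=M] -> [I,I,M]
Op 6: C0 write [C0 write: invalidate ['C2=M'] -> C0=M] -> [M,I,I]
Op 7: C2 write [C2 write: invalidate ['C0=M'] -> C2=M] -> [I,I,M]
Op 8: C0 read [C0 read from I: others=['C2=M'] -> C0=S, others downsized to S] -> [S,I,S]
Op 9: C1 write [C1 write: invalidate ['C0=S', 'C2=S'] -> C1=M] -> [I,M,I]
Op 10: C1 write [C1 write: already M (modified), no change] -> [I,M,I]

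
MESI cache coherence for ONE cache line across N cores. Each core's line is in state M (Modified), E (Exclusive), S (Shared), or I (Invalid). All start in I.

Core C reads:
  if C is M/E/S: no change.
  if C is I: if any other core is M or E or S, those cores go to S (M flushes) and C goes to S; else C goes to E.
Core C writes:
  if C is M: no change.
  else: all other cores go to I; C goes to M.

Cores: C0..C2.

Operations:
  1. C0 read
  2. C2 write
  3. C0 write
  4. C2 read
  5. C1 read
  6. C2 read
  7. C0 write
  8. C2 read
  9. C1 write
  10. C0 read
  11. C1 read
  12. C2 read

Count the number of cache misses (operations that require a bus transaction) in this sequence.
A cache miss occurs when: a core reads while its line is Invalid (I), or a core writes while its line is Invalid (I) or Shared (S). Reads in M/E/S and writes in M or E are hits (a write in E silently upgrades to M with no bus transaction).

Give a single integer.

Op 1: C0 read [C0 read from I: no other sharers -> C0=E (exclusive)] -> [E,I,I] [MISS #1: read from I]
Op 2: C2 write [C2 write: invalidate ['C0=E'] -> C2=M] -> [I,I,M] [MISS #2: write from I]
Op 3: C0 write [C0 write: invalidate ['C2=M'] -> C0=M] -> [M,I,I] [MISS #3: write from I]
Op 4: C2 read [C2 read from I: others=['C0=M'] -> C2=S, others downsized to S] -> [S,I,S] [MISS #4: read from I]
Op 5: C1 read [C1 read from I: others=['C0=S', 'C2=S'] -> C1=S, others downsized to S] -> [S,S,S] [MISS #5: read from I]
Op 6: C2 read [C2 read: already in S, no change] -> [S,S,S] [hit: read from S]
Op 7: C0 write [C0 write: invalidate ['C1=S', 'C2=S'] -> C0=M] -> [M,I,I] [MISS #6: write from S]
Op 8: C2 read [C2 read from I: others=['C0=M'] -> C2=S, others downsized to S] -> [S,I,S] [MISS #7: read from I]
Op 9: C1 write [C1 write: invalidate ['C0=S', 'C2=S'] -> C1=M] -> [I,M,I] [MISS #8: write from I]
Op 10: C0 read [C0 read from I: others=['C1=M'] -> C0=S, others downsized to S] -> [S,S,I] [MISS #9: read from I]
Op 11: C1 read [C1 read: already in S, no change] -> [S,S,I] [hit: read from S]
Op 12: C2 read [C2 read from I: others=['C0=S', 'C1=S'] -> C2=S, others downsized to S] -> [S,S,S] [MISS #10: read from I]

Answer: 10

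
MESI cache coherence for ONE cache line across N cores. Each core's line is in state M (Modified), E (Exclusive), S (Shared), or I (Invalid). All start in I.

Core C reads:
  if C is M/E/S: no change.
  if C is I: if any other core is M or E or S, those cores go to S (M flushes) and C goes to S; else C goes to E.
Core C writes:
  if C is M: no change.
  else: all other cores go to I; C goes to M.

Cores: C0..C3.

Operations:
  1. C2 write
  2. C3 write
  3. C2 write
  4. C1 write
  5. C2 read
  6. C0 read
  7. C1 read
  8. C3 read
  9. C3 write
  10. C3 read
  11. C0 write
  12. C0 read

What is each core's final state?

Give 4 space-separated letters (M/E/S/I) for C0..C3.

Answer: M I I I

Derivation:
Op 1: C2 write [C2 write: invalidate none -> C2=M] -> [I,I,M,I]
Op 2: C3 write [C3 write: invalidate ['C2=M'] -> C3=M] -> [I,I,I,M]
Op 3: C2 write [C2 write: invalidate ['C3=M'] -> C2=M] -> [I,I,M,I]
Op 4: C1 write [C1 write: invalidate ['C2=M'] -> C1=M] -> [I,M,I,I]
Op 5: C2 read [C2 read from I: others=['C1=M'] -> C2=S, others downsized to S] -> [I,S,S,I]
Op 6: C0 read [C0 read from I: others=['C1=S', 'C2=S'] -> C0=S, others downsized to S] -> [S,S,S,I]
Op 7: C1 read [C1 read: already in S, no change] -> [S,S,S,I]
Op 8: C3 read [C3 read from I: others=['C0=S', 'C1=S', 'C2=S'] -> C3=S, others downsized to S] -> [S,S,S,S]
Op 9: C3 write [C3 write: invalidate ['C0=S', 'C1=S', 'C2=S'] -> C3=M] -> [I,I,I,M]
Op 10: C3 read [C3 read: already in M, no change] -> [I,I,I,M]
Op 11: C0 write [C0 write: invalidate ['C3=M'] -> C0=M] -> [M,I,I,I]
Op 12: C0 read [C0 read: already in M, no change] -> [M,I,I,I]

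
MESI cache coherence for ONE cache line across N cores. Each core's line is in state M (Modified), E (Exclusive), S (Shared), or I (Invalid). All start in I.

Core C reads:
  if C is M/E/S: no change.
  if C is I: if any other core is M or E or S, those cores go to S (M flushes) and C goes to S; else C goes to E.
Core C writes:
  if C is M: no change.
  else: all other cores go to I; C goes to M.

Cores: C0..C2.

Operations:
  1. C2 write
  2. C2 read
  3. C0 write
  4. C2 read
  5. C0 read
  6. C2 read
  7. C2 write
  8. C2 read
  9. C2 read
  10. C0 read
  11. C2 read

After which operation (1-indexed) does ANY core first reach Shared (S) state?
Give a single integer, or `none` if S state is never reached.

Op 1: C2 write [C2 write: invalidate none -> C2=M] -> [I,I,M]
Op 2: C2 read [C2 read: already in M, no change] -> [I,I,M]
Op 3: C0 write [C0 write: invalidate ['C2=M'] -> C0=M] -> [M,I,I]
Op 4: C2 read [C2 read from I: others=['C0=M'] -> C2=S, others downsized to S] -> [S,I,S]
  -> First S state at op 4; remaining ops need not be traced.

Answer: 4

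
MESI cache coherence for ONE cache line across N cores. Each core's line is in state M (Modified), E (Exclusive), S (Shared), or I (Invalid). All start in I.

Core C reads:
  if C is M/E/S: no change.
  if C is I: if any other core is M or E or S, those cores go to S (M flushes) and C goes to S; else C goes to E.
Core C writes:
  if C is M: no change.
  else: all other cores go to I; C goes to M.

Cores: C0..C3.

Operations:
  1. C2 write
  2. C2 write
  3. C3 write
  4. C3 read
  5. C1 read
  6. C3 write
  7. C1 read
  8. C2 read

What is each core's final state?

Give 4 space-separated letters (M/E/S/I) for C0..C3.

Answer: I S S S

Derivation:
Op 1: C2 write [C2 write: invalidate none -> C2=M] -> [I,I,M,I]
Op 2: C2 write [C2 write: already M (modified), no change] -> [I,I,M,I]
Op 3: C3 write [C3 write: invalidate ['C2=M'] -> C3=M] -> [I,I,I,M]
Op 4: C3 read [C3 read: already in M, no change] -> [I,I,I,M]
Op 5: C1 read [C1 read from I: others=['C3=M'] -> C1=S, others downsized to S] -> [I,S,I,S]
Op 6: C3 write [C3 write: invalidate ['C1=S'] -> C3=M] -> [I,I,I,M]
Op 7: C1 read [C1 read from I: others=['C3=M'] -> C1=S, others downsized to S] -> [I,S,I,S]
Op 8: C2 read [C2 read from I: others=['C1=S', 'C3=S'] -> C2=S, others downsized to S] -> [I,S,S,S]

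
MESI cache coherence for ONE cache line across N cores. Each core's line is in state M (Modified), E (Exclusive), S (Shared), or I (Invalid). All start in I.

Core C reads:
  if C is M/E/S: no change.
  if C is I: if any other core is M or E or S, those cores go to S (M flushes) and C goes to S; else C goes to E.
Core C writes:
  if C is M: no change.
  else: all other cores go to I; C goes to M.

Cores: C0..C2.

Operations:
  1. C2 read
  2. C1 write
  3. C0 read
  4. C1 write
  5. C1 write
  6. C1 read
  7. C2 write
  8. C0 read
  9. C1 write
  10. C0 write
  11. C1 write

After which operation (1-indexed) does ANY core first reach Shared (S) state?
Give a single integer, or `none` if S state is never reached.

Op 1: C2 read [C2 read from I: no other sharers -> C2=E (exclusive)] -> [I,I,E]
Op 2: C1 write [C1 write: invalidate ['C2=E'] -> C1=M] -> [I,M,I]
Op 3: C0 read [C0 read from I: others=['C1=M'] -> C0=S, others downsized to S] -> [S,S,I]
  -> First S state at op 3; remaining ops need not be traced.

Answer: 3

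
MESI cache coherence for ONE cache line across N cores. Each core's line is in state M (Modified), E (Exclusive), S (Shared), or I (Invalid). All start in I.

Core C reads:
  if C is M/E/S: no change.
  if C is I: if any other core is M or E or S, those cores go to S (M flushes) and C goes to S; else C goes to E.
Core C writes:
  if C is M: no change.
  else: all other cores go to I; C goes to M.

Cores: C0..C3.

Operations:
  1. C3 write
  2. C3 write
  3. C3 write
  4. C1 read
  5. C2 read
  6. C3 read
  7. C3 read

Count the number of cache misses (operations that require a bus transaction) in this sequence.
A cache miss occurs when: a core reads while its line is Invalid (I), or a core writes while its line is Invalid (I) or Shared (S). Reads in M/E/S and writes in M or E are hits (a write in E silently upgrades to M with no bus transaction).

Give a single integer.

Op 1: C3 write [C3 write: invalidate none -> C3=M] -> [I,I,I,M] [MISS #1: write from I]
Op 2: C3 write [C3 write: already M (modified), no change] -> [I,I,I,M] [hit: write from M]
Op 3: C3 write [C3 write: already M (modified), no change] -> [I,I,I,M] [hit: write from M]
Op 4: C1 read [C1 read from I: others=['C3=M'] -> C1=S, others downsized to S] -> [I,S,I,S] [MISS #2: read from I]
Op 5: C2 read [C2 read from I: others=['C1=S', 'C3=S'] -> C2=S, others downsized to S] -> [I,S,S,S] [MISS #3: read from I]
Op 6: C3 read [C3 read: already in S, no change] -> [I,S,S,S] [hit: read from S]
Op 7: C3 read [C3 read: already in S, no change] -> [I,S,S,S] [hit: read from S]

Answer: 3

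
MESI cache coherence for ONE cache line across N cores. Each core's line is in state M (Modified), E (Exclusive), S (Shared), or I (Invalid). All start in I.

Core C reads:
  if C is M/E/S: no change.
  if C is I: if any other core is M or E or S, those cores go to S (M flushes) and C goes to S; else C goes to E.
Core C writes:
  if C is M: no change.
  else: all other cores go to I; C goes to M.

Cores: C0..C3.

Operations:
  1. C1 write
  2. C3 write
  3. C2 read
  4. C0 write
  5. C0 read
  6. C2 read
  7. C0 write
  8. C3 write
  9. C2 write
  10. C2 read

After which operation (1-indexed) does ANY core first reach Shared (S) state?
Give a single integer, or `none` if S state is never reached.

Op 1: C1 write [C1 write: invalidate none -> C1=M] -> [I,M,I,I]
Op 2: C3 write [C3 write: invalidate ['C1=M'] -> C3=M] -> [I,I,I,M]
Op 3: C2 read [C2 read from I: others=['C3=M'] -> C2=S, others downsized to S] -> [I,I,S,S]
  -> First S state at op 3; remaining ops need not be traced.

Answer: 3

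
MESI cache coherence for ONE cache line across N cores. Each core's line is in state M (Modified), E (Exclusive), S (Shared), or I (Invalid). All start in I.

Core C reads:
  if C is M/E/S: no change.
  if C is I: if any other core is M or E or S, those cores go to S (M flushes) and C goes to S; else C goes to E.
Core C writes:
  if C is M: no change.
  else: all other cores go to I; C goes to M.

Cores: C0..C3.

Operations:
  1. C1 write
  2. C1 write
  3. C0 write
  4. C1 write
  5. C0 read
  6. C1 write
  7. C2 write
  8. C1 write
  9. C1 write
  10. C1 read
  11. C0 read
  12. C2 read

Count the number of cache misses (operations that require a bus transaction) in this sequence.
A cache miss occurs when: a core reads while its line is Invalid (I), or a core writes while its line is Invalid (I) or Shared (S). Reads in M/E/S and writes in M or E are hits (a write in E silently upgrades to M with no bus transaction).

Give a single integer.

Answer: 9

Derivation:
Op 1: C1 write [C1 write: invalidate none -> C1=M] -> [I,M,I,I] [MISS #1: write from I]
Op 2: C1 write [C1 write: already M (modified), no change] -> [I,M,I,I] [hit: write from M]
Op 3: C0 write [C0 write: invalidate ['C1=M'] -> C0=M] -> [M,I,I,I] [MISS #2: write from I]
Op 4: C1 write [C1 write: invalidate ['C0=M'] -> C1=M] -> [I,M,I,I] [MISS #3: write from I]
Op 5: C0 read [C0 read from I: others=['C1=M'] -> C0=S, others downsized to S] -> [S,S,I,I] [MISS #4: read from I]
Op 6: C1 write [C1 write: invalidate ['C0=S'] -> C1=M] -> [I,M,I,I] [MISS #5: write from S]
Op 7: C2 write [C2 write: invalidate ['C1=M'] -> C2=M] -> [I,I,M,I] [MISS #6: write from I]
Op 8: C1 write [C1 write: invalidate ['C2=M'] -> C1=M] -> [I,M,I,I] [MISS #7: write from I]
Op 9: C1 write [C1 write: already M (modified), no change] -> [I,M,I,I] [hit: write from M]
Op 10: C1 read [C1 read: already in M, no change] -> [I,M,I,I] [hit: read from M]
Op 11: C0 read [C0 read from I: others=['C1=M'] -> C0=S, others downsized to S] -> [S,S,I,I] [MISS #8: read from I]
Op 12: C2 read [C2 read from I: others=['C0=S', 'C1=S'] -> C2=S, others downsized to S] -> [S,S,S,I] [MISS #9: read from I]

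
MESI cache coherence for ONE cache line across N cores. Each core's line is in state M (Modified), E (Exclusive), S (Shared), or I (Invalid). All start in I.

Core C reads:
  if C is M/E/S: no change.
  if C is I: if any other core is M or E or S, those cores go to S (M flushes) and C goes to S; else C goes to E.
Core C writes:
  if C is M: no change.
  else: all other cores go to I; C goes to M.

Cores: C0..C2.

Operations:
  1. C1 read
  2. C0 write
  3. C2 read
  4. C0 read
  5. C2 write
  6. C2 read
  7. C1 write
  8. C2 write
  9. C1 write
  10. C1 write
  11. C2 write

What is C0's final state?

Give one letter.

Answer: I

Derivation:
Op 1: C1 read [C1 read from I: no other sharers -> C1=E (exclusive)] -> [I,E,I]
Op 2: C0 write [C0 write: invalidate ['C1=E'] -> C0=M] -> [M,I,I]
Op 3: C2 read [C2 read from I: others=['C0=M'] -> C2=S, others downsized to S] -> [S,I,S]
Op 4: C0 read [C0 read: already in S, no change] -> [S,I,S]
Op 5: C2 write [C2 write: invalidate ['C0=S'] -> C2=M] -> [I,I,M]
Op 6: C2 read [C2 read: already in M, no change] -> [I,I,M]
Op 7: C1 write [C1 write: invalidate ['C2=M'] -> C1=M] -> [I,M,I]
Op 8: C2 write [C2 write: invalidate ['C1=M'] -> C2=M] -> [I,I,M]
Op 9: C1 write [C1 write: invalidate ['C2=M'] -> C1=M] -> [I,M,I]
Op 10: C1 write [C1 write: already M (modified), no change] -> [I,M,I]
Op 11: C2 write [C2 write: invalidate ['C1=M'] -> C2=M] -> [I,I,M]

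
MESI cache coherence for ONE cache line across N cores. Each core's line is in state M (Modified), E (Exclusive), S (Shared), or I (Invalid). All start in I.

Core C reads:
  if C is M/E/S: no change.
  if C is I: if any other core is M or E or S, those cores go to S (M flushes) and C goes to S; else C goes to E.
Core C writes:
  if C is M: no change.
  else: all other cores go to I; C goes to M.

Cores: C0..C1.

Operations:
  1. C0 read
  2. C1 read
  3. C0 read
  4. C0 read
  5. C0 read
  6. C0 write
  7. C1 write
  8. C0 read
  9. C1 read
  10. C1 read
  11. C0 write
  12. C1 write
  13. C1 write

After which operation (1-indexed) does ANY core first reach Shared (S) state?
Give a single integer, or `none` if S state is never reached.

Op 1: C0 read [C0 read from I: no other sharers -> C0=E (exclusive)] -> [E,I]
Op 2: C1 read [C1 read from I: others=['C0=E'] -> C1=S, others downsized to S] -> [S,S]
  -> First S state at op 2; remaining ops need not be traced.

Answer: 2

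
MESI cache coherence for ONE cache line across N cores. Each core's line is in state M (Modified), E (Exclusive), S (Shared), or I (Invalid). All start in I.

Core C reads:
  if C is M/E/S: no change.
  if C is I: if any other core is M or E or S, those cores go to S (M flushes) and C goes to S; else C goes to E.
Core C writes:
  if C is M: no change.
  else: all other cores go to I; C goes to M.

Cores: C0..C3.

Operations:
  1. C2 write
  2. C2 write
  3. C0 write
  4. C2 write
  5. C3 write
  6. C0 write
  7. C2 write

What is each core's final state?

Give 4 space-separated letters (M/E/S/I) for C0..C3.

Answer: I I M I

Derivation:
Op 1: C2 write [C2 write: invalidate none -> C2=M] -> [I,I,M,I]
Op 2: C2 write [C2 write: already M (modified), no change] -> [I,I,M,I]
Op 3: C0 write [C0 write: invalidate ['C2=M'] -> C0=M] -> [M,I,I,I]
Op 4: C2 write [C2 write: invalidate ['C0=M'] -> C2=M] -> [I,I,M,I]
Op 5: C3 write [C3 write: invalidate ['C2=M'] -> C3=M] -> [I,I,I,M]
Op 6: C0 write [C0 write: invalidate ['C3=M'] -> C0=M] -> [M,I,I,I]
Op 7: C2 write [C2 write: invalidate ['C0=M'] -> C2=M] -> [I,I,M,I]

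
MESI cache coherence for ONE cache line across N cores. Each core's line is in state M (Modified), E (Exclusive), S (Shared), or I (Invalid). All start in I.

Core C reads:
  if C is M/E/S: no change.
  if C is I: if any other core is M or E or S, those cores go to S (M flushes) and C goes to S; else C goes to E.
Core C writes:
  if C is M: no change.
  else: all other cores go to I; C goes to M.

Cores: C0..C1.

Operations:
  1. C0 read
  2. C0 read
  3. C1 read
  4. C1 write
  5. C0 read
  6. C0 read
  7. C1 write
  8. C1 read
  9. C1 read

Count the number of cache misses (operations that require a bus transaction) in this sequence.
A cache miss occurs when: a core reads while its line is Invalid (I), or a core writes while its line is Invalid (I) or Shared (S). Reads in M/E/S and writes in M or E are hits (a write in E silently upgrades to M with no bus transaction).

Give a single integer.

Answer: 5

Derivation:
Op 1: C0 read [C0 read from I: no other sharers -> C0=E (exclusive)] -> [E,I] [MISS #1: read from I]
Op 2: C0 read [C0 read: already in E, no change] -> [E,I] [hit: read from E]
Op 3: C1 read [C1 read from I: others=['C0=E'] -> C1=S, others downsized to S] -> [S,S] [MISS #2: read from I]
Op 4: C1 write [C1 write: invalidate ['C0=S'] -> C1=M] -> [I,M] [MISS #3: write from S]
Op 5: C0 read [C0 read from I: others=['C1=M'] -> C0=S, others downsized to S] -> [S,S] [MISS #4: read from I]
Op 6: C0 read [C0 read: already in S, no change] -> [S,S] [hit: read from S]
Op 7: C1 write [C1 write: invalidate ['C0=S'] -> C1=M] -> [I,M] [MISS #5: write from S]
Op 8: C1 read [C1 read: already in M, no change] -> [I,M] [hit: read from M]
Op 9: C1 read [C1 read: already in M, no change] -> [I,M] [hit: read from M]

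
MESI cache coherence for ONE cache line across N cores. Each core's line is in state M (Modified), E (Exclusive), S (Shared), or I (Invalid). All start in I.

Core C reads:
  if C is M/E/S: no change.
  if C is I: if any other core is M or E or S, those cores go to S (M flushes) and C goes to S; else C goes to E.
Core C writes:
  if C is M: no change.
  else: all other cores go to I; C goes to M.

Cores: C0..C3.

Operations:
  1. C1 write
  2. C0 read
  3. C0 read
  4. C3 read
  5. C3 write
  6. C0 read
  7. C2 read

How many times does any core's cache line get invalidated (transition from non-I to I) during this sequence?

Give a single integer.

Answer: 2

Derivation:
Op 1: C1 write [C1 write: invalidate none -> C1=M] -> [I,M,I,I] (invalidations this op: 0; running total: 0)
Op 2: C0 read [C0 read from I: others=['C1=M'] -> C0=S, others downsized to S] -> [S,S,I,I] (invalidations this op: 0; running total: 0)
Op 3: C0 read [C0 read: already in S, no change] -> [S,S,I,I] (invalidations this op: 0; running total: 0)
Op 4: C3 read [C3 read from I: others=['C0=S', 'C1=S'] -> C3=S, others downsized to S] -> [S,S,I,S] (invalidations this op: 0; running total: 0)
Op 5: C3 write [C3 write: invalidate ['C0=S', 'C1=S'] -> C3=M] -> [I,I,I,M] (invalidations this op: 2; running total: 2)
Op 6: C0 read [C0 read from I: others=['C3=M'] -> C0=S, others downsized to S] -> [S,I,I,S] (invalidations this op: 0; running total: 2)
Op 7: C2 read [C2 read from I: others=['C0=S', 'C3=S'] -> C2=S, others downsized to S] -> [S,I,S,S] (invalidations this op: 0; running total: 2)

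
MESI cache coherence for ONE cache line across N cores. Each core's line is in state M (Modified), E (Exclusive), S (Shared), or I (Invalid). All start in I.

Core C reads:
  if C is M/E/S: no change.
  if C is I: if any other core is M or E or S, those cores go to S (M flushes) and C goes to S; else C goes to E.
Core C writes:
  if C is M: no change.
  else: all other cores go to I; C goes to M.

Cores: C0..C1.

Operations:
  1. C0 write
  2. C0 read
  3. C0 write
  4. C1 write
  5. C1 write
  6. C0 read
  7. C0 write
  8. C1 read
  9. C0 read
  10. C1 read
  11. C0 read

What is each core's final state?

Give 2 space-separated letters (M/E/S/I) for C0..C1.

Answer: S S

Derivation:
Op 1: C0 write [C0 write: invalidate none -> C0=M] -> [M,I]
Op 2: C0 read [C0 read: already in M, no change] -> [M,I]
Op 3: C0 write [C0 write: already M (modified), no change] -> [M,I]
Op 4: C1 write [C1 write: invalidate ['C0=M'] -> C1=M] -> [I,M]
Op 5: C1 write [C1 write: already M (modified), no change] -> [I,M]
Op 6: C0 read [C0 read from I: others=['C1=M'] -> C0=S, others downsized to S] -> [S,S]
Op 7: C0 write [C0 write: invalidate ['C1=S'] -> C0=M] -> [M,I]
Op 8: C1 read [C1 read from I: others=['C0=M'] -> C1=S, others downsized to S] -> [S,S]
Op 9: C0 read [C0 read: already in S, no change] -> [S,S]
Op 10: C1 read [C1 read: already in S, no change] -> [S,S]
Op 11: C0 read [C0 read: already in S, no change] -> [S,S]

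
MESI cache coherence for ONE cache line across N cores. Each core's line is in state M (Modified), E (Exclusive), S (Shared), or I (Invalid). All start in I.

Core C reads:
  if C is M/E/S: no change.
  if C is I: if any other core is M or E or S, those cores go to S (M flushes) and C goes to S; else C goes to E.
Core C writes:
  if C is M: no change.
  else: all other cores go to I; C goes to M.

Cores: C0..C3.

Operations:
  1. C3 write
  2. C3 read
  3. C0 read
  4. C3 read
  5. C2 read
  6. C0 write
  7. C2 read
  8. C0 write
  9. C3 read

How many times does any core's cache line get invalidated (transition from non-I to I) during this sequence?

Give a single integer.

Answer: 3

Derivation:
Op 1: C3 write [C3 write: invalidate none -> C3=M] -> [I,I,I,M] (invalidations this op: 0; running total: 0)
Op 2: C3 read [C3 read: already in M, no change] -> [I,I,I,M] (invalidations this op: 0; running total: 0)
Op 3: C0 read [C0 read from I: others=['C3=M'] -> C0=S, others downsized to S] -> [S,I,I,S] (invalidations this op: 0; running total: 0)
Op 4: C3 read [C3 read: already in S, no change] -> [S,I,I,S] (invalidations this op: 0; running total: 0)
Op 5: C2 read [C2 read from I: others=['C0=S', 'C3=S'] -> C2=S, others downsized to S] -> [S,I,S,S] (invalidations this op: 0; running total: 0)
Op 6: C0 write [C0 write: invalidate ['C2=S', 'C3=S'] -> C0=M] -> [M,I,I,I] (invalidations this op: 2; running total: 2)
Op 7: C2 read [C2 read from I: others=['C0=M'] -> C2=S, others downsized to S] -> [S,I,S,I] (invalidations this op: 0; running total: 2)
Op 8: C0 write [C0 write: invalidate ['C2=S'] -> C0=M] -> [M,I,I,I] (invalidations this op: 1; running total: 3)
Op 9: C3 read [C3 read from I: others=['C0=M'] -> C3=S, others downsized to S] -> [S,I,I,S] (invalidations this op: 0; running total: 3)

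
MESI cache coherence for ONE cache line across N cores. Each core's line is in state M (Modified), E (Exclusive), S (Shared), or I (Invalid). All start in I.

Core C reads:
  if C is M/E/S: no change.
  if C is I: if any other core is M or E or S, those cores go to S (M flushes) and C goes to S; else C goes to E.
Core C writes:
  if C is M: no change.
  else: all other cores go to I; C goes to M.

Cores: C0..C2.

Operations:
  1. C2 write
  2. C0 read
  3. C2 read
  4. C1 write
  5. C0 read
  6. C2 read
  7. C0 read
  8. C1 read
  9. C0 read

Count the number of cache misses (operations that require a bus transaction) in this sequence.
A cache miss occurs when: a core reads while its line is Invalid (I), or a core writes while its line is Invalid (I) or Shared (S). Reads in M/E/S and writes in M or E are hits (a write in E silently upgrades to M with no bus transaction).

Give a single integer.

Op 1: C2 write [C2 write: invalidate none -> C2=M] -> [I,I,M] [MISS #1: write from I]
Op 2: C0 read [C0 read from I: others=['C2=M'] -> C0=S, others downsized to S] -> [S,I,S] [MISS #2: read from I]
Op 3: C2 read [C2 read: already in S, no change] -> [S,I,S] [hit: read from S]
Op 4: C1 write [C1 write: invalidate ['C0=S', 'C2=S'] -> C1=M] -> [I,M,I] [MISS #3: write from I]
Op 5: C0 read [C0 read from I: others=['C1=M'] -> C0=S, others downsized to S] -> [S,S,I] [MISS #4: read from I]
Op 6: C2 read [C2 read from I: others=['C0=S', 'C1=S'] -> C2=S, others downsized to S] -> [S,S,S] [MISS #5: read from I]
Op 7: C0 read [C0 read: already in S, no change] -> [S,S,S] [hit: read from S]
Op 8: C1 read [C1 read: already in S, no change] -> [S,S,S] [hit: read from S]
Op 9: C0 read [C0 read: already in S, no change] -> [S,S,S] [hit: read from S]

Answer: 5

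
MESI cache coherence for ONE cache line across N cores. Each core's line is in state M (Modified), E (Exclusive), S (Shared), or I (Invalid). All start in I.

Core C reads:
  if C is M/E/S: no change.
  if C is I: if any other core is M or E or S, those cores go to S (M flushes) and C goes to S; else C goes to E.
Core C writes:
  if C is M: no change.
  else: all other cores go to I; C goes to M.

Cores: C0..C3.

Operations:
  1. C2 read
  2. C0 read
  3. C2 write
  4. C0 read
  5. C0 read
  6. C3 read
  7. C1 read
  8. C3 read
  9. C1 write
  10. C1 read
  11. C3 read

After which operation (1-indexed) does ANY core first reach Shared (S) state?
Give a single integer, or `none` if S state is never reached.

Op 1: C2 read [C2 read from I: no other sharers -> C2=E (exclusive)] -> [I,I,E,I]
Op 2: C0 read [C0 read from I: others=['C2=E'] -> C0=S, others downsized to S] -> [S,I,S,I]
  -> First S state at op 2; remaining ops need not be traced.

Answer: 2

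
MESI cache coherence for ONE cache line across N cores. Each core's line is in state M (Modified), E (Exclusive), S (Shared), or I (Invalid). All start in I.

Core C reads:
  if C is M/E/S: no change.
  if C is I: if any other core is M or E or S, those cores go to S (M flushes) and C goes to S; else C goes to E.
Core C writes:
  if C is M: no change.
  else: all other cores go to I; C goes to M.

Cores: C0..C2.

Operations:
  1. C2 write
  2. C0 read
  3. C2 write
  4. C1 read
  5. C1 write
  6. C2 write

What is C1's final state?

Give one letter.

Op 1: C2 write [C2 write: invalidate none -> C2=M] -> [I,I,M]
Op 2: C0 read [C0 read from I: others=['C2=M'] -> C0=S, others downsized to S] -> [S,I,S]
Op 3: C2 write [C2 write: invalidate ['C0=S'] -> C2=M] -> [I,I,M]
Op 4: C1 read [C1 read from I: others=['C2=M'] -> C1=S, others downsized to S] -> [I,S,S]
Op 5: C1 write [C1 write: invalidate ['C2=S'] -> C1=M] -> [I,M,I]
Op 6: C2 write [C2 write: invalidate ['C1=M'] -> C2=M] -> [I,I,M]

Answer: I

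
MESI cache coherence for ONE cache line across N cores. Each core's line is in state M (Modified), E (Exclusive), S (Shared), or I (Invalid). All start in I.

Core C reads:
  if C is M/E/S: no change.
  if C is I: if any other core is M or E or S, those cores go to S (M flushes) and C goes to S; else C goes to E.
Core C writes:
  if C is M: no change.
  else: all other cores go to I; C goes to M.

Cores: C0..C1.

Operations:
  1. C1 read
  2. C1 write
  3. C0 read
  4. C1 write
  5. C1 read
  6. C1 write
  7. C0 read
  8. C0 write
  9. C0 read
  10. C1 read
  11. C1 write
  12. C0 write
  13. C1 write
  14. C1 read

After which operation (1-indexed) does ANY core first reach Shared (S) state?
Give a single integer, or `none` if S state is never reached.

Answer: 3

Derivation:
Op 1: C1 read [C1 read from I: no other sharers -> C1=E (exclusive)] -> [I,E]
Op 2: C1 write [C1 write: invalidate none -> C1=M] -> [I,M]
Op 3: C0 read [C0 read from I: others=['C1=M'] -> C0=S, others downsized to S] -> [S,S]
  -> First S state at op 3; remaining ops need not be traced.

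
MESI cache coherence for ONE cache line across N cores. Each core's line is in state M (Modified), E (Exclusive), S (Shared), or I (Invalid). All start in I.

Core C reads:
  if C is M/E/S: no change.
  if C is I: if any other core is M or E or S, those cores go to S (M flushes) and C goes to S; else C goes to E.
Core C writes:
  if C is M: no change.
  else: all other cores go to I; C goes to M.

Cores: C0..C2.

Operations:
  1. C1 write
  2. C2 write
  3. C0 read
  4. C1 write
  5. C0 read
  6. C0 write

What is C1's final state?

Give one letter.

Op 1: C1 write [C1 write: invalidate none -> C1=M] -> [I,M,I]
Op 2: C2 write [C2 write: invalidate ['C1=M'] -> C2=M] -> [I,I,M]
Op 3: C0 read [C0 read from I: others=['C2=M'] -> C0=S, others downsized to S] -> [S,I,S]
Op 4: C1 write [C1 write: invalidate ['C0=S', 'C2=S'] -> C1=M] -> [I,M,I]
Op 5: C0 read [C0 read from I: others=['C1=M'] -> C0=S, others downsized to S] -> [S,S,I]
Op 6: C0 write [C0 write: invalidate ['C1=S'] -> C0=M] -> [M,I,I]

Answer: I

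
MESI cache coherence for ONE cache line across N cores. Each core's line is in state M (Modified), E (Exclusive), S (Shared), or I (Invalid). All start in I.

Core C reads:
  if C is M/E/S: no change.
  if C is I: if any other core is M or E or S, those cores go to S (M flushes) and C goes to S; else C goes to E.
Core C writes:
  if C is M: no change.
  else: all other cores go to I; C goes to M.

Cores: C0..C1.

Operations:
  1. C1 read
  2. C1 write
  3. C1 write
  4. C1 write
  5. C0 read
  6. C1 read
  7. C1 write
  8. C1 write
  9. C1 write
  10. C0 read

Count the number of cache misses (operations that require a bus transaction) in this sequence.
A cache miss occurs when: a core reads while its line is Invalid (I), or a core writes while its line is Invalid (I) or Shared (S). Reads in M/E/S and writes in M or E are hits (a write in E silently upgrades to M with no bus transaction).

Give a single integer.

Answer: 4

Derivation:
Op 1: C1 read [C1 read from I: no other sharers -> C1=E (exclusive)] -> [I,E] [MISS #1: read from I]
Op 2: C1 write [C1 write: invalidate none -> C1=M] -> [I,M] [hit: write from E is a silent E->M upgrade, no bus transaction]
Op 3: C1 write [C1 write: already M (modified), no change] -> [I,M] [hit: write from M]
Op 4: C1 write [C1 write: already M (modified), no change] -> [I,M] [hit: write from M]
Op 5: C0 read [C0 read from I: others=['C1=M'] -> C0=S, others downsized to S] -> [S,S] [MISS #2: read from I]
Op 6: C1 read [C1 read: already in S, no change] -> [S,S] [hit: read from S]
Op 7: C1 write [C1 write: invalidate ['C0=S'] -> C1=M] -> [I,M] [MISS #3: write from S]
Op 8: C1 write [C1 write: already M (modified), no change] -> [I,M] [hit: write from M]
Op 9: C1 write [C1 write: already M (modified), no change] -> [I,M] [hit: write from M]
Op 10: C0 read [C0 read from I: others=['C1=M'] -> C0=S, others downsized to S] -> [S,S] [MISS #4: read from I]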